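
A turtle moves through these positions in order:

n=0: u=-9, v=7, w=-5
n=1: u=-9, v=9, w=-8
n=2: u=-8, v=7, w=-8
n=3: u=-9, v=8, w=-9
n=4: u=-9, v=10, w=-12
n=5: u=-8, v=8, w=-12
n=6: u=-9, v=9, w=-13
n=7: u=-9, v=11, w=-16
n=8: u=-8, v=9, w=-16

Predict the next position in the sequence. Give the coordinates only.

u=-9, v=10, w=-17

The moves between consecutive positions are (+0, +2, -3), (+1, -2, +0), (-1, +1, -1), (+0, +2, -3), (+1, -2, +0), (-1, +1, -1), (+0, +2, -3), (+1, -2, +0); they repeat the 3-cycle [(+0, +2, -3), (+1, -2, +0), (-1, +1, -1)].
step 9: apply (-1, +1, -1) → u=-9, v=10, w=-17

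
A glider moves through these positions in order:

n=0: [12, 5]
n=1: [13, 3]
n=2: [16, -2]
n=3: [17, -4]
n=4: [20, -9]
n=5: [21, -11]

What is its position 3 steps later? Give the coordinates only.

Differencing gives [+1, -2], [+3, -5], [+1, -2], [+3, -5], [+1, -2]. This is the pattern [+1, -2], [+3, -5] repeated.
step 6: apply [+3, -5] → [24, -16]
step 7: apply [+1, -2] → [25, -18]
step 8: apply [+3, -5] → [28, -23]

[28, -23]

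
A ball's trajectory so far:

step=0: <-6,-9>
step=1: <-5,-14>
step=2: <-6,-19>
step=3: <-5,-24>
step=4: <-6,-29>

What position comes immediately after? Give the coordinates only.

<-5,-34>

The first coordinate repeats the cycle [-6, -5] with period 2; step 5 mod 2 = 1, giving -5.
The second coordinate changes by -5 each step, so at step 5 it is -9 + 5·(-5) = -34.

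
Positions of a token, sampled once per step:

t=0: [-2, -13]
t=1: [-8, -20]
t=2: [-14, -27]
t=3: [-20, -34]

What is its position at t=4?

Constant displacement of [-6, -7] per step.
step 4: [-20, -34] + [-6, -7] → [-26, -41]

[-26, -41]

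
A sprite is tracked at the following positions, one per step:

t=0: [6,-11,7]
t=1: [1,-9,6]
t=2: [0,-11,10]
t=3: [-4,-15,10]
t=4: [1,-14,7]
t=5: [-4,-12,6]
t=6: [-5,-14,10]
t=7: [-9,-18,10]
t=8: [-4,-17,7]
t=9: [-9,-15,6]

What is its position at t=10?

[-10,-17,10]

Step-to-step displacements: [-5,+2,-1], [-1,-2,+4], [-4,-4,+0], [+5,+1,-3], [-5,+2,-1], [-1,-2,+4], [-4,-4,+0], [+5,+1,-3], [-5,+2,-1] — a repeating cycle of length 4.
step 10: apply [-1,-2,+4] → [-10,-17,10]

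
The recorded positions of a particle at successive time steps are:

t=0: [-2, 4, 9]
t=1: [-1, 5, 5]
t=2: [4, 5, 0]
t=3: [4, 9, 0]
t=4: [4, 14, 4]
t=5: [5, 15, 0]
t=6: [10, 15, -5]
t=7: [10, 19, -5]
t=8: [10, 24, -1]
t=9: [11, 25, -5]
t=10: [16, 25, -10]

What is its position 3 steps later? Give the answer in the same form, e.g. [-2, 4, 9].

[17, 35, -10]

Step-to-step displacements: [+1, +1, -4], [+5, +0, -5], [+0, +4, +0], [+0, +5, +4], [+1, +1, -4], [+5, +0, -5], [+0, +4, +0], [+0, +5, +4], [+1, +1, -4], [+5, +0, -5] — a repeating cycle of length 4.
step 11: apply [+0, +4, +0] → [16, 29, -10]
step 12: apply [+0, +5, +4] → [16, 34, -6]
step 13: apply [+1, +1, -4] → [17, 35, -10]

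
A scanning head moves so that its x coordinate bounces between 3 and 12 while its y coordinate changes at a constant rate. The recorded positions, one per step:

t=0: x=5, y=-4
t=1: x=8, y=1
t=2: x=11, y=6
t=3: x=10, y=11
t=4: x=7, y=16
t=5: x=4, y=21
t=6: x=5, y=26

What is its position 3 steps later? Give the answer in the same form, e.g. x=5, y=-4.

x=10, y=41

The x coordinate travels 3 per step and bounces off the walls at 3 and 12.
  step 7: 5 → 8
  step 8: 8 → 11
  step 9: 11 → 10
The y coordinate changes by +5 each step: at step 9 it is 41.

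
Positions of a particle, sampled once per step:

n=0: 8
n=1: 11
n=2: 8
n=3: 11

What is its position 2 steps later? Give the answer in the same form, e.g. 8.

Step-to-step displacements: +3, -3, +3; each is -1× the previous.
step 4: 11 − 3 → 8
step 5: 8 + 3 → 11

11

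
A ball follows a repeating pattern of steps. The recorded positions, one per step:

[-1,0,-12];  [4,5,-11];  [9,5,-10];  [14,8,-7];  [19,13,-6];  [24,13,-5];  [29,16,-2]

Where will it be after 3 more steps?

The moves between consecutive positions are [+5,+5,+1], [+5,+0,+1], [+5,+3,+3], [+5,+5,+1], [+5,+0,+1], [+5,+3,+3]; they repeat the 3-cycle [[+5,+5,+1], [+5,+0,+1], [+5,+3,+3]].
step 7: apply [+5,+5,+1] → [34,21,-1]
step 8: apply [+5,+0,+1] → [39,21,0]
step 9: apply [+5,+3,+3] → [44,24,3]

[44,24,3]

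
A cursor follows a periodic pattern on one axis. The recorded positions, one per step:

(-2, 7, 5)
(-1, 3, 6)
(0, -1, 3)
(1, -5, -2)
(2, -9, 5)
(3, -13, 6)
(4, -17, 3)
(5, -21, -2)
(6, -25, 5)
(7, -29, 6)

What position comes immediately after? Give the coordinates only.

(8, -33, 3)

The first coordinate changes by +1 each step, so at step 10 it is -2 + 10·(1) = 8.
The second coordinate changes by -4 each step, so at step 10 it is 7 + 10·(-4) = -33.
The third coordinate repeats the cycle [5, 6, 3, -2] with period 4; step 10 mod 4 = 2, giving 3.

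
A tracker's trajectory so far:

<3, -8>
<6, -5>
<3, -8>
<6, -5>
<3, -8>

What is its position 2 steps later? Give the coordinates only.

Step-to-step displacements: <+3, +3>, <-3, -3>, <+3, +3>, <-3, -3>; each is -1× the previous.
step 5: <3, -8> + <+3, +3> → <6, -5>
step 6: <6, -5> + <-3, -3> → <3, -8>

<3, -8>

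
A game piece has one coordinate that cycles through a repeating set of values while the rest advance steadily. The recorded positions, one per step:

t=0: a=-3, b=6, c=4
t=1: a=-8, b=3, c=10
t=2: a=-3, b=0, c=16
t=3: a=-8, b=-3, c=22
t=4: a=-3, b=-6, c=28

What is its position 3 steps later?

The a coordinate repeats the cycle [-3, -8] with period 2; step 7 mod 2 = 1, giving -8.
The b coordinate changes by -3 each step, so at step 7 it is 6 + 7·(-3) = -15.
The c coordinate changes by +6 each step, so at step 7 it is 4 + 7·(6) = 46.

a=-8, b=-15, c=46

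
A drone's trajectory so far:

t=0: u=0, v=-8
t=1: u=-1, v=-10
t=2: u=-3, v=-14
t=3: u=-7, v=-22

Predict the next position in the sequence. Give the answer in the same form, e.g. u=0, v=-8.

Consecutive displacements (-1,-2), (-2,-4), (-4,-8) scale by a factor of 2 each step.
step 4: u=-7, v=-22 + (-8,-16) → u=-15, v=-38

u=-15, v=-38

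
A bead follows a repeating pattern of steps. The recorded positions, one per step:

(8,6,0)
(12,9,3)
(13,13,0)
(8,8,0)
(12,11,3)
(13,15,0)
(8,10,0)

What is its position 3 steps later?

The moves between consecutive positions are (+4,+3,+3), (+1,+4,-3), (-5,-5,+0), (+4,+3,+3), (+1,+4,-3), (-5,-5,+0); they repeat the 3-cycle [(+4,+3,+3), (+1,+4,-3), (-5,-5,+0)].
step 7: apply (+4,+3,+3) → (12,13,3)
step 8: apply (+1,+4,-3) → (13,17,0)
step 9: apply (-5,-5,+0) → (8,12,0)

(8,12,0)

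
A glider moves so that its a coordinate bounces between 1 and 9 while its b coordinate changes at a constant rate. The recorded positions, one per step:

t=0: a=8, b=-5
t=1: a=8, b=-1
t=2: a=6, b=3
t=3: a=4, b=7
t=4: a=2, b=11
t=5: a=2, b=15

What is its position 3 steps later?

The a coordinate reflects between 1 and 9, moving 2 per step.
  step 6: 2 → 4
  step 7: 4 → 6
  step 8: 6 → 8
The b coordinate changes by +4 each step: at step 8 it is 27.

a=8, b=27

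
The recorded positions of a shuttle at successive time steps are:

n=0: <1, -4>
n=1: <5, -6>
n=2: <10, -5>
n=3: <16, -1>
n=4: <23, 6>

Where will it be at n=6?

<40, 29>

Taking differences between consecutive positions: <+4, -2>, <+5, +1>, <+6, +4>, <+7, +7>. These grow by <+1, +3> each step.
step 5: <23, 6> + <+8, +10> → <31, 16>
step 6: <31, 16> + <+9, +13> → <40, 29>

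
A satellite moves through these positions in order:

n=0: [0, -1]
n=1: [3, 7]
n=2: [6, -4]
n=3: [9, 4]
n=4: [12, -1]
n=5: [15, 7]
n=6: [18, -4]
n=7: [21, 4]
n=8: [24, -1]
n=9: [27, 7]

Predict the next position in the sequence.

The first coordinate changes by +3 each step, so at step 10 it is 0 + 10·(3) = 30.
The second coordinate repeats the cycle [-1, 7, -4, 4] with period 4; step 10 mod 4 = 2, giving -4.

[30, -4]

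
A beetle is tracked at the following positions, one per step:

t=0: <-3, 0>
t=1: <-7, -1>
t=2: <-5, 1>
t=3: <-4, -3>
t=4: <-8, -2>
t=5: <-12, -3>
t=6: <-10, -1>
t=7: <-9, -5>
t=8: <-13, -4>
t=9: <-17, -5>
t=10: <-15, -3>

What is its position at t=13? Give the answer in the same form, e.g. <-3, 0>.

<-22, -7>

Differencing gives <-4, -1>, <+2, +2>, <+1, -4>, <-4, +1>, <-4, -1>, <+2, +2>, <+1, -4>, <-4, +1>, <-4, -1>, <+2, +2>. This is the pattern <-4, -1>, <+2, +2>, <+1, -4>, <-4, +1> repeated.
step 11: apply <+1, -4> → <-14, -7>
step 12: apply <-4, +1> → <-18, -6>
step 13: apply <-4, -1> → <-22, -7>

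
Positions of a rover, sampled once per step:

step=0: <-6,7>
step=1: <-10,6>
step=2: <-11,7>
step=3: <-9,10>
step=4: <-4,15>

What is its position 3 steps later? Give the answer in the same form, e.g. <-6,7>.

Successive displacements: <-4,-1>, <-1,+1>, <+2,+3>, <+5,+5> — each changes by <+3,+2>.
step 5: <-4,15> + <+8,+7> → <4,22>
step 6: <4,22> + <+11,+9> → <15,31>
step 7: <15,31> + <+14,+11> → <29,42>

<29,42>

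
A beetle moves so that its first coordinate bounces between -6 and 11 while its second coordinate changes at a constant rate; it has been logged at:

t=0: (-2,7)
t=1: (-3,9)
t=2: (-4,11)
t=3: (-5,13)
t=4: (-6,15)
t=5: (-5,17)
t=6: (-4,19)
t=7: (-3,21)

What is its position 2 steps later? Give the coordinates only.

The first coordinate reflects between -6 and 11, moving 1 per step.
  step 8: -3 → -2
  step 9: -2 → -1
The second coordinate changes by +2 each step: at step 9 it is 25.

(-1,25)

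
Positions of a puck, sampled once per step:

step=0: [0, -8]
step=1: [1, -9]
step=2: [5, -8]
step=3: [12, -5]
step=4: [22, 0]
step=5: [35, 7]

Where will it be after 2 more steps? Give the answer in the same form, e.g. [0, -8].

[70, 27]

First differences are [+1, -1], [+4, +1], [+7, +3], [+10, +5], [+13, +7]; their common second difference is [+3, +2] (constant acceleration).
step 6: [35, 7] + [+16, +9] → [51, 16]
step 7: [51, 16] + [+19, +11] → [70, 27]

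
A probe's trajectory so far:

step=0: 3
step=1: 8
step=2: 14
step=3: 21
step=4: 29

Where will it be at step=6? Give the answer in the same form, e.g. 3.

48

Taking differences between consecutive positions: +5, +6, +7, +8. These grow by +1 each step.
step 5: 29 + 9 → 38
step 6: 38 + 10 → 48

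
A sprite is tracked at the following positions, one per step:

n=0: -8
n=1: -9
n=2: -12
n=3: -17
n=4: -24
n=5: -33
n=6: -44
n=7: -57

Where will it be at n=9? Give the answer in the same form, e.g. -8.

Taking differences between consecutive positions: -1, -3, -5, -7, -9, -11, -13. These grow by -2 each step.
step 8: -57 − 15 → -72
step 9: -72 − 17 → -89

-89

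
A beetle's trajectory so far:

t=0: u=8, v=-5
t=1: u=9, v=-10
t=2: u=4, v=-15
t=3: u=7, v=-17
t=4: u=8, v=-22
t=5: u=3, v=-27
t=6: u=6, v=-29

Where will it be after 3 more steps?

Step-to-step displacements: (+1, -5), (-5, -5), (+3, -2), (+1, -5), (-5, -5), (+3, -2) — a repeating cycle of length 3.
step 7: apply (+1, -5) → u=7, v=-34
step 8: apply (-5, -5) → u=2, v=-39
step 9: apply (+3, -2) → u=5, v=-41

u=5, v=-41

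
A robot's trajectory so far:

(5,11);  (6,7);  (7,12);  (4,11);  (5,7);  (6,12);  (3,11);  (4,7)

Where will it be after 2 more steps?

Differencing gives (+1,-4), (+1,+5), (-3,-1), (+1,-4), (+1,+5), (-3,-1), (+1,-4). This is the pattern (+1,-4), (+1,+5), (-3,-1) repeated.
step 8: apply (+1,+5) → (5,12)
step 9: apply (-3,-1) → (2,11)

(2,11)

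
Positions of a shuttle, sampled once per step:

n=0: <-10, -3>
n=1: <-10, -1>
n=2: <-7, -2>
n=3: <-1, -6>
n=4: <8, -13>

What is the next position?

<20, -23>

First differences are <+0, +2>, <+3, -1>, <+6, -4>, <+9, -7>; their common second difference is <+3, -3> (constant acceleration).
step 5: <8, -13> + <+12, -10> → <20, -23>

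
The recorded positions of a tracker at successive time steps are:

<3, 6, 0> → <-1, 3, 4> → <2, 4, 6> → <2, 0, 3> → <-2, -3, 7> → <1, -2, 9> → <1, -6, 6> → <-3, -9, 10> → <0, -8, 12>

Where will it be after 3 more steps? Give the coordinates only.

<-1, -14, 15>

Step-to-step displacements: <-4, -3, +4>, <+3, +1, +2>, <+0, -4, -3>, <-4, -3, +4>, <+3, +1, +2>, <+0, -4, -3>, <-4, -3, +4>, <+3, +1, +2> — a repeating cycle of length 3.
step 9: apply <+0, -4, -3> → <0, -12, 9>
step 10: apply <-4, -3, +4> → <-4, -15, 13>
step 11: apply <+3, +1, +2> → <-1, -14, 15>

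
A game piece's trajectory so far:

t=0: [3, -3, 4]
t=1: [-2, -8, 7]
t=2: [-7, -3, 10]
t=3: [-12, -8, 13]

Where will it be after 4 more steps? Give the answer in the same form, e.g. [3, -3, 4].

[-32, -8, 25]

The first coordinate changes by -5 each step, so at step 7 it is 3 + 7·(-5) = -32.
The second coordinate repeats the cycle [-3, -8] with period 2; step 7 mod 2 = 1, giving -8.
The third coordinate changes by +3 each step, so at step 7 it is 4 + 7·(3) = 25.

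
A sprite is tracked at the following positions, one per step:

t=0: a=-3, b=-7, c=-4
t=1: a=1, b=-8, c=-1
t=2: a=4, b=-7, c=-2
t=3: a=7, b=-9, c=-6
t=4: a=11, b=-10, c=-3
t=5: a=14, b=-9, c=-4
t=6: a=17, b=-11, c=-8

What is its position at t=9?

a=27, b=-13, c=-10

Step-to-step displacements: (+4, -1, +3), (+3, +1, -1), (+3, -2, -4), (+4, -1, +3), (+3, +1, -1), (+3, -2, -4) — a repeating cycle of length 3.
step 7: apply (+4, -1, +3) → a=21, b=-12, c=-5
step 8: apply (+3, +1, -1) → a=24, b=-11, c=-6
step 9: apply (+3, -2, -4) → a=27, b=-13, c=-10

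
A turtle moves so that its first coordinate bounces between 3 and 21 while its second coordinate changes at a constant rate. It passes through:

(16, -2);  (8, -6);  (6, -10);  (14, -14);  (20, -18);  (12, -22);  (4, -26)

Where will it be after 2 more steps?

The first coordinate travels 8 per step and bounces off the walls at 3 and 21.
  step 7: 4 → 10
  step 8: 10 → 18
The second coordinate changes by -4 each step: at step 8 it is -34.

(18, -34)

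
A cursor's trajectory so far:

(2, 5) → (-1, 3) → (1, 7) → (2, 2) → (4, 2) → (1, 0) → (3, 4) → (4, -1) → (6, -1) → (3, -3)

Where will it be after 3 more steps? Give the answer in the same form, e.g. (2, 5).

(8, -4)

The moves between consecutive positions are (-3, -2), (+2, +4), (+1, -5), (+2, +0), (-3, -2), (+2, +4), (+1, -5), (+2, +0), (-3, -2); they repeat the 4-cycle [(-3, -2), (+2, +4), (+1, -5), (+2, +0)].
step 10: apply (+2, +4) → (5, 1)
step 11: apply (+1, -5) → (6, -4)
step 12: apply (+2, +0) → (8, -4)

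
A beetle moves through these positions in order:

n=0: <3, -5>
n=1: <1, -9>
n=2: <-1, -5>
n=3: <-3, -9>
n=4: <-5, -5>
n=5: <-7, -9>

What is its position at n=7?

<-11, -9>

The first coordinate changes by -2 each step, so at step 7 it is 3 + 7·(-2) = -11.
The second coordinate repeats the cycle [-5, -9] with period 2; step 7 mod 2 = 1, giving -9.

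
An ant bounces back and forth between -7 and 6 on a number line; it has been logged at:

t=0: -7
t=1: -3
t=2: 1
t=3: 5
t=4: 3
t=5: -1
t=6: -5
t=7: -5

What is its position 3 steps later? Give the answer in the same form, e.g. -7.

5

The value travels 4 per step and bounces off the walls at -7 and 6.
  step 8: -5 → -1
  step 9: -1 → 3
  step 10: 3 → 5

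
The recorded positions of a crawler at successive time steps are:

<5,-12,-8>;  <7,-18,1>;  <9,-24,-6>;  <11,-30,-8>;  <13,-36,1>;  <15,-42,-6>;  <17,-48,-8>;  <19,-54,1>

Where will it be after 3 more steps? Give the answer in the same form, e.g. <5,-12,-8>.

First: linear, +2 per step → 25 at step 10.
Second: linear, -6 per step → -72 at step 10.
Third: cycles through -8, 1, -6 every 3 steps. Step 10 lands at position 1 of the cycle → 1.

<25,-72,1>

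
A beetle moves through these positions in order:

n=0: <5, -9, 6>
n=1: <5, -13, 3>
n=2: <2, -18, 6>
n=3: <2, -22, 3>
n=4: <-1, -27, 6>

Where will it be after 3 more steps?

The moves between consecutive positions are <+0, -4, -3>, <-3, -5, +3>, <+0, -4, -3>, <-3, -5, +3>; they repeat the 2-cycle [<+0, -4, -3>, <-3, -5, +3>].
step 5: apply <+0, -4, -3> → <-1, -31, 3>
step 6: apply <-3, -5, +3> → <-4, -36, 6>
step 7: apply <+0, -4, -3> → <-4, -40, 3>

<-4, -40, 3>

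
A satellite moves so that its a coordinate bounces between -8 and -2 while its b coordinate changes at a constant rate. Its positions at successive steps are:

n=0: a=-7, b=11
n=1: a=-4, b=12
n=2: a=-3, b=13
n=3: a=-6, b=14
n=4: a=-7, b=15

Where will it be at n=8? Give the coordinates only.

The a coordinate reflects between -8 and -2, moving 3 per step.
  step 5: -7 → -4
  step 6: -4 → -3
  step 7: -3 → -6
  step 8: -6 → -7
The b coordinate changes by +1 each step: at step 8 it is 19.

a=-7, b=19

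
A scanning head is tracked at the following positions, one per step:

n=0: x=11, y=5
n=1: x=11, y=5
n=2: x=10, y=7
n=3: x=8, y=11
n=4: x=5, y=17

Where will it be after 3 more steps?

First differences are (+0, +0), (-1, +2), (-2, +4), (-3, +6); their common second difference is (-1, +2) (constant acceleration).
step 5: x=5, y=17 + (-4, +8) → x=1, y=25
step 6: x=1, y=25 + (-5, +10) → x=-4, y=35
step 7: x=-4, y=35 + (-6, +12) → x=-10, y=47

x=-10, y=47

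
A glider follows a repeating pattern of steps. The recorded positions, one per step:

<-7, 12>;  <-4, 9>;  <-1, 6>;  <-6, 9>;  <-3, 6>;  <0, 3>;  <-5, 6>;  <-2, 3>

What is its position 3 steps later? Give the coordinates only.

<-1, 0>

The moves between consecutive positions are <+3, -3>, <+3, -3>, <-5, +3>, <+3, -3>, <+3, -3>, <-5, +3>, <+3, -3>; they repeat the 3-cycle [<+3, -3>, <+3, -3>, <-5, +3>].
step 8: apply <+3, -3> → <1, 0>
step 9: apply <-5, +3> → <-4, 3>
step 10: apply <+3, -3> → <-1, 0>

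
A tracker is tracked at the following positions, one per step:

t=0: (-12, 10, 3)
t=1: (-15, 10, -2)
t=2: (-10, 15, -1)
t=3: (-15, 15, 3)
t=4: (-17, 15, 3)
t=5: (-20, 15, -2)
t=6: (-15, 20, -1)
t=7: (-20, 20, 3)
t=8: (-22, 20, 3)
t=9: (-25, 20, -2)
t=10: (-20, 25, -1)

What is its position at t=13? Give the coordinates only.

The moves between consecutive positions are (-3, +0, -5), (+5, +5, +1), (-5, +0, +4), (-2, +0, +0), (-3, +0, -5), (+5, +5, +1), (-5, +0, +4), (-2, +0, +0), (-3, +0, -5), (+5, +5, +1); they repeat the 4-cycle [(-3, +0, -5), (+5, +5, +1), (-5, +0, +4), (-2, +0, +0)].
step 11: apply (-5, +0, +4) → (-25, 25, 3)
step 12: apply (-2, +0, +0) → (-27, 25, 3)
step 13: apply (-3, +0, -5) → (-30, 25, -2)

(-30, 25, -2)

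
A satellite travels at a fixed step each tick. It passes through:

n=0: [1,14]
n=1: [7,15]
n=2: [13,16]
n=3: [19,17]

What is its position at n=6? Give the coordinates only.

Constant displacement of [+6,+1] per step.
step 4: [19,17] + [+6,+1] → [25,18]
step 5: [25,18] + [+6,+1] → [31,19]
step 6: [31,19] + [+6,+1] → [37,20]

[37,20]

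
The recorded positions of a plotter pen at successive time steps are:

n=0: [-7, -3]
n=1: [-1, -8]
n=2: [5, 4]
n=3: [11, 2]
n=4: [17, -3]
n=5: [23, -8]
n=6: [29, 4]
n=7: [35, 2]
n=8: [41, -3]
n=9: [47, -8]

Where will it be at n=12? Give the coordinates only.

First: linear, +6 per step → 65 at step 12.
Second: cycles through -3, -8, 4, 2 every 4 steps. Step 12 lands at position 0 of the cycle → -3.

[65, -3]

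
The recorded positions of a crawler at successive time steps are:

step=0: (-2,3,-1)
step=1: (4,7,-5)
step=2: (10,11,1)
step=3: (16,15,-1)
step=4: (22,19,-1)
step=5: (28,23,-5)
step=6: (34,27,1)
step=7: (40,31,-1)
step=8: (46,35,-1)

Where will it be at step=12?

First: linear, +6 per step → 70 at step 12.
Second: linear, +4 per step → 51 at step 12.
Third: cycles through -1, -5, 1, -1 every 4 steps. Step 12 lands at position 0 of the cycle → -1.

(70,51,-1)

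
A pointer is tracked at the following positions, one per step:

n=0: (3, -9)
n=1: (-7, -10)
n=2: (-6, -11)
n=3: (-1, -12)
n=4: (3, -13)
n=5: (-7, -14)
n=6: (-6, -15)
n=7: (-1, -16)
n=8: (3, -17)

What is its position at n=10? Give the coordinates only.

(-6, -19)

The first coordinate repeats the cycle [3, -7, -6, -1] with period 4; step 10 mod 4 = 2, giving -6.
The second coordinate changes by -1 each step, so at step 10 it is -9 + 10·(-1) = -19.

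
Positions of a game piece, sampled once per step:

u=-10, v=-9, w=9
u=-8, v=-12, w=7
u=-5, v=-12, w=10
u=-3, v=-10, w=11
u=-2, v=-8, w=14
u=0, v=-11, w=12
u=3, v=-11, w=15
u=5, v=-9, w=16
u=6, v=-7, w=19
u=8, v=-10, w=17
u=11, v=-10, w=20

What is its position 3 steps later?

Differencing gives (+2, -3, -2), (+3, +0, +3), (+2, +2, +1), (+1, +2, +3), (+2, -3, -2), (+3, +0, +3), (+2, +2, +1), (+1, +2, +3), (+2, -3, -2), (+3, +0, +3). This is the pattern (+2, -3, -2), (+3, +0, +3), (+2, +2, +1), (+1, +2, +3) repeated.
step 11: apply (+2, +2, +1) → u=13, v=-8, w=21
step 12: apply (+1, +2, +3) → u=14, v=-6, w=24
step 13: apply (+2, -3, -2) → u=16, v=-9, w=22

u=16, v=-9, w=22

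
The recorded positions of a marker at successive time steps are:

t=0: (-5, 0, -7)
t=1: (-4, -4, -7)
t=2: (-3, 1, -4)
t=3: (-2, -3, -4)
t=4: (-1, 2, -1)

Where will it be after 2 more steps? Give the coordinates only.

Step-to-step displacements: (+1, -4, +0), (+1, +5, +3), (+1, -4, +0), (+1, +5, +3) — a repeating cycle of length 2.
step 5: apply (+1, -4, +0) → (0, -2, -1)
step 6: apply (+1, +5, +3) → (1, 3, 2)

(1, 3, 2)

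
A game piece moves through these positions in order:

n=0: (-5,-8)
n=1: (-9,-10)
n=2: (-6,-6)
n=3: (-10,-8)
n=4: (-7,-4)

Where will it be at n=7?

(-12,-4)

Step-to-step displacements: (-4,-2), (+3,+4), (-4,-2), (+3,+4) — a repeating cycle of length 2.
step 5: apply (-4,-2) → (-11,-6)
step 6: apply (+3,+4) → (-8,-2)
step 7: apply (-4,-2) → (-12,-4)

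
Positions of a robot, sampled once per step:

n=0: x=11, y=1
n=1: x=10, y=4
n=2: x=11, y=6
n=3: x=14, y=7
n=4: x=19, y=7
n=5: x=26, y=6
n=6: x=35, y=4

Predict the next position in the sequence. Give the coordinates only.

First differences are (-1,+3), (+1,+2), (+3,+1), (+5,+0), (+7,-1), (+9,-2); their common second difference is (+2,-1) (constant acceleration).
step 7: x=35, y=4 + (+11,-3) → x=46, y=1

x=46, y=1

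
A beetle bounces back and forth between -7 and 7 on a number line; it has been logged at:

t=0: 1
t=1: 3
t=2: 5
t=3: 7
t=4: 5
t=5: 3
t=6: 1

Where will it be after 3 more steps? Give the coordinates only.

-5

The value reflects between -7 and 7, moving 2 per step.
  step 7: 1 → -1
  step 8: -1 → -3
  step 9: -3 → -5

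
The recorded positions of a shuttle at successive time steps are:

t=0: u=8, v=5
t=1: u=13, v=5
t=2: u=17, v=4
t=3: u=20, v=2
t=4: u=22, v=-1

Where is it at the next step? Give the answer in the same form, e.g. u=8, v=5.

u=23, v=-5

First differences are (+5, +0), (+4, -1), (+3, -2), (+2, -3); their common second difference is (-1, -1) (constant acceleration).
step 5: u=22, v=-1 + (+1, -4) → u=23, v=-5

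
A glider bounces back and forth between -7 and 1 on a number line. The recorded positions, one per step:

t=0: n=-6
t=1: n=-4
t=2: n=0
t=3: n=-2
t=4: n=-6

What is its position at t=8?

The value travels 4 per step and bounces off the walls at -7 and 1.
  step 5: -6 → -4
  step 6: -4 → 0
  step 7: 0 → -2
  step 8: -2 → -6

n=-6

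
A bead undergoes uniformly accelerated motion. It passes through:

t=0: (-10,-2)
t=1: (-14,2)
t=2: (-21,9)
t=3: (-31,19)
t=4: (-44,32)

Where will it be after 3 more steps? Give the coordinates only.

(-101,89)

Taking differences between consecutive positions: (-4,+4), (-7,+7), (-10,+10), (-13,+13). These grow by (-3,+3) each step.
step 5: (-44,32) + (-16,+16) → (-60,48)
step 6: (-60,48) + (-19,+19) → (-79,67)
step 7: (-79,67) + (-22,+22) → (-101,89)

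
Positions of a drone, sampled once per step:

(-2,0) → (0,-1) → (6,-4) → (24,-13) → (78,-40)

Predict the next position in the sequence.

Step-to-step displacements: (+2,-1), (+6,-3), (+18,-9), (+54,-27); each is 3× the previous.
step 5: (78,-40) + (+162,-81) → (240,-121)

(240,-121)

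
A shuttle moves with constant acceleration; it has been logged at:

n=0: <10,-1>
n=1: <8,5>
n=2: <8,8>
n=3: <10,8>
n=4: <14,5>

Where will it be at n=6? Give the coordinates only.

<28,-10>

First differences are <-2,+6>, <+0,+3>, <+2,+0>, <+4,-3>; their common second difference is <+2,-3> (constant acceleration).
step 5: <14,5> + <+6,-6> → <20,-1>
step 6: <20,-1> + <+8,-9> → <28,-10>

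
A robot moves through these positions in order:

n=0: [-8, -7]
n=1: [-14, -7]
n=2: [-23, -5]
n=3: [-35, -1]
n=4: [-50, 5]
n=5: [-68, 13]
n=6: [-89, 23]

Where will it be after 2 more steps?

[-140, 49]

Successive displacements: [-6, +0], [-9, +2], [-12, +4], [-15, +6], [-18, +8], [-21, +10] — each changes by [-3, +2].
step 7: [-89, 23] + [-24, +12] → [-113, 35]
step 8: [-113, 35] + [-27, +14] → [-140, 49]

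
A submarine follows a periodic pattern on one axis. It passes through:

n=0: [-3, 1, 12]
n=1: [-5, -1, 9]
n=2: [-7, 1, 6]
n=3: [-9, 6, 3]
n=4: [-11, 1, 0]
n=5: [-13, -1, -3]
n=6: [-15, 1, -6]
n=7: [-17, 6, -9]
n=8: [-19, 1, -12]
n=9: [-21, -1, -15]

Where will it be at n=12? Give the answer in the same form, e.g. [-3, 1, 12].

First: linear, -2 per step → -27 at step 12.
Second: cycles through 1, -1, 1, 6 every 4 steps. Step 12 lands at position 0 of the cycle → 1.
Third: linear, -3 per step → -24 at step 12.

[-27, 1, -24]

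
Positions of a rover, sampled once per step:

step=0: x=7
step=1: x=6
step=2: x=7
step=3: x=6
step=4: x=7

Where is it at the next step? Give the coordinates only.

x=6

The jumps are -1, +1, -1, +1 — a geometric progression with ratio -1.
step 5: 7 − 1 → x=6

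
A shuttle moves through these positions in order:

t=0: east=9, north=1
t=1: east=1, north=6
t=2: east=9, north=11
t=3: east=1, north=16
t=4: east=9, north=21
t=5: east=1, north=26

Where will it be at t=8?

East: cycles through 9, 1 every 2 steps. Step 8 lands at position 0 of the cycle → 9.
North: linear, +5 per step → 41 at step 8.

east=9, north=41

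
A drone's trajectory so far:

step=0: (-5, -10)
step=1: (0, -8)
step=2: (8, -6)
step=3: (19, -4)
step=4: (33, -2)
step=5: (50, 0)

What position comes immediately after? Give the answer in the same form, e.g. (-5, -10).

(70, 2)

Taking differences between consecutive positions: (+5, +2), (+8, +2), (+11, +2), (+14, +2), (+17, +2). These grow by (+3, +0) each step.
step 6: (50, 0) + (+20, +2) → (70, 2)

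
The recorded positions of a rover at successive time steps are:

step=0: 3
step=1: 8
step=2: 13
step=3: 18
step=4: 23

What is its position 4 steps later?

43

Each step adds +5 to the position.
step 5: 23 + 5 → 28
step 6: 28 + 5 → 33
step 7: 33 + 5 → 38
step 8: 38 + 5 → 43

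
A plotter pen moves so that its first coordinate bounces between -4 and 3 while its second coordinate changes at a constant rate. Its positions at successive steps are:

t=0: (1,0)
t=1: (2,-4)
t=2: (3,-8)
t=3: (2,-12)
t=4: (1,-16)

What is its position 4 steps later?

(-3,-32)

The first coordinate reflects between -4 and 3, moving 1 per step.
  step 5: 1 → 0
  step 6: 0 → -1
  step 7: -1 → -2
  step 8: -2 → -3
The second coordinate changes by -4 each step: at step 8 it is -32.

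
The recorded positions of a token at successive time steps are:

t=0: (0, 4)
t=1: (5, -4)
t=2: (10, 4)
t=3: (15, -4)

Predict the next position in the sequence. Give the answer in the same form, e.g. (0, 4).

The first coordinate changes by +5 each step, so at step 4 it is 0 + 4·(5) = 20.
The second coordinate repeats the cycle [4, -4] with period 2; step 4 mod 2 = 0, giving 4.

(20, 4)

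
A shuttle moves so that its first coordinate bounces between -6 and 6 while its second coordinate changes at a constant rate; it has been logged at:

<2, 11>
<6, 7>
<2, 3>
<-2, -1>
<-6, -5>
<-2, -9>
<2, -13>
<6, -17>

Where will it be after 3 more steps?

<-6, -29>

The first coordinate reflects between -6 and 6, moving 4 per step.
  step 8: 6 → 2
  step 9: 2 → -2
  step 10: -2 → -6
The second coordinate changes by -4 each step: at step 10 it is -29.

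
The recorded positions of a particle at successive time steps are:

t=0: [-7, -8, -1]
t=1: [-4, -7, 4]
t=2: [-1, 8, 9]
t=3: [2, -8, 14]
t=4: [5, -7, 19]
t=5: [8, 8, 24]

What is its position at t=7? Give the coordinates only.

[14, -7, 34]

First: linear, +3 per step → 14 at step 7.
Second: cycles through -8, -7, 8 every 3 steps. Step 7 lands at position 1 of the cycle → -7.
Third: linear, +5 per step → 34 at step 7.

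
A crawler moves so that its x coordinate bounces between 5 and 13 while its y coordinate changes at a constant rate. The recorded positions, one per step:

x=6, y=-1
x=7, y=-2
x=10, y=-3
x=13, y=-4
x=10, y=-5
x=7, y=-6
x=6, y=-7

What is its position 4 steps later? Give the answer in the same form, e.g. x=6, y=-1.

x=8, y=-11

The x coordinate travels 3 per step and bounces off the walls at 5 and 13.
  step 7: 6 → 9
  step 8: 9 → 12
  step 9: 12 → 11
  step 10: 11 → 8
The y coordinate changes by -1 each step: at step 10 it is -11.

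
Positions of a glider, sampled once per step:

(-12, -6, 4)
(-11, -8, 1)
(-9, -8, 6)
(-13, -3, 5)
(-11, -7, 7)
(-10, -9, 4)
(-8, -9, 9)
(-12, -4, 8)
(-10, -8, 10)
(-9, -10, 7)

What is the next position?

Differencing gives (+1, -2, -3), (+2, +0, +5), (-4, +5, -1), (+2, -4, +2), (+1, -2, -3), (+2, +0, +5), (-4, +5, -1), (+2, -4, +2), (+1, -2, -3). This is the pattern (+1, -2, -3), (+2, +0, +5), (-4, +5, -1), (+2, -4, +2) repeated.
step 10: apply (+2, +0, +5) → (-7, -10, 12)

(-7, -10, 12)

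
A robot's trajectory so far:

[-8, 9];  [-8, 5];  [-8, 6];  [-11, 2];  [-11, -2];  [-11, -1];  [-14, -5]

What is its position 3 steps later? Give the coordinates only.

Step-to-step displacements: [+0, -4], [+0, +1], [-3, -4], [+0, -4], [+0, +1], [-3, -4] — a repeating cycle of length 3.
step 7: apply [+0, -4] → [-14, -9]
step 8: apply [+0, +1] → [-14, -8]
step 9: apply [-3, -4] → [-17, -12]

[-17, -12]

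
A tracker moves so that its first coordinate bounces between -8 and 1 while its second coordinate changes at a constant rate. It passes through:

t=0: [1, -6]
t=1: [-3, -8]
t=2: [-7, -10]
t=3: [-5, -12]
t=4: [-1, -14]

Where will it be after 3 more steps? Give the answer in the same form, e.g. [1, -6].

The first coordinate travels 4 per step and bounces off the walls at -8 and 1.
  step 5: -1 → -1
  step 6: -1 → -5
  step 7: -5 → -7
The second coordinate changes by -2 each step: at step 7 it is -20.

[-7, -20]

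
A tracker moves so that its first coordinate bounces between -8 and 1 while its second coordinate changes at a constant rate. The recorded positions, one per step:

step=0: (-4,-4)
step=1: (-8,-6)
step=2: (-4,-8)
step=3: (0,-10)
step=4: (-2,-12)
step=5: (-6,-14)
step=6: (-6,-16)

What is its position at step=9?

(-4,-22)

The first coordinate travels 4 per step and bounces off the walls at -8 and 1.
  step 7: -6 → -2
  step 8: -2 → 0
  step 9: 0 → -4
The second coordinate changes by -2 each step: at step 9 it is -22.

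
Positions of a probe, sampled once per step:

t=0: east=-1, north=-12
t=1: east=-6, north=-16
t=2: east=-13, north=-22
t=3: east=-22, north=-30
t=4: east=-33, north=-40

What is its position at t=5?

Successive displacements: (-5, -4), (-7, -6), (-9, -8), (-11, -10) — each changes by (-2, -2).
step 5: east=-33, north=-40 + (-13, -12) → east=-46, north=-52

east=-46, north=-52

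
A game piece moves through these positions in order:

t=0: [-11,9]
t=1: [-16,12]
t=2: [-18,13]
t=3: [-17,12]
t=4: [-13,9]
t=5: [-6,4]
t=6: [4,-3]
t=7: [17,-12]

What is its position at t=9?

Successive displacements: [-5,+3], [-2,+1], [+1,-1], [+4,-3], [+7,-5], [+10,-7], [+13,-9] — each changes by [+3,-2].
step 8: [17,-12] + [+16,-11] → [33,-23]
step 9: [33,-23] + [+19,-13] → [52,-36]

[52,-36]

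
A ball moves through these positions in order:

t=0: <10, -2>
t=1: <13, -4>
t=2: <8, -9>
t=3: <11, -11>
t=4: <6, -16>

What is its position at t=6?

<4, -23>

Differencing gives <+3, -2>, <-5, -5>, <+3, -2>, <-5, -5>. This is the pattern <+3, -2>, <-5, -5> repeated.
step 5: apply <+3, -2> → <9, -18>
step 6: apply <-5, -5> → <4, -23>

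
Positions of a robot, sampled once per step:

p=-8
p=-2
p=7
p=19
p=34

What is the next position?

p=52

Taking differences between consecutive positions: +6, +9, +12, +15. These grow by +3 each step.
step 5: 34 + 18 → p=52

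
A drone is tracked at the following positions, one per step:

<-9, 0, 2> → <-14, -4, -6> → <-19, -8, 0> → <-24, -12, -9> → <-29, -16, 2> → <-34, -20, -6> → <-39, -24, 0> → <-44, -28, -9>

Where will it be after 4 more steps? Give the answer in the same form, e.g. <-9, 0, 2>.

The first coordinate changes by -5 each step, so at step 11 it is -9 + 11·(-5) = -64.
The second coordinate changes by -4 each step, so at step 11 it is 0 + 11·(-4) = -44.
The third coordinate repeats the cycle [2, -6, 0, -9] with period 4; step 11 mod 4 = 3, giving -9.

<-64, -44, -9>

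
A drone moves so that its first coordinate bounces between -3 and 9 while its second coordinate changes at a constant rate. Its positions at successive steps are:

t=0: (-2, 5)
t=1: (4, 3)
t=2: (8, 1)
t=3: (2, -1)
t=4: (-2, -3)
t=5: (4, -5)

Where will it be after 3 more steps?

(-2, -11)

The first coordinate reflects between -3 and 9, moving 6 per step.
  step 6: 4 → 8
  step 7: 8 → 2
  step 8: 2 → -2
The second coordinate changes by -2 each step: at step 8 it is -11.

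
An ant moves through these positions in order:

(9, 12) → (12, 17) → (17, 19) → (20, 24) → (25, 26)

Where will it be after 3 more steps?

The moves between consecutive positions are (+3, +5), (+5, +2), (+3, +5), (+5, +2); they repeat the 2-cycle [(+3, +5), (+5, +2)].
step 5: apply (+3, +5) → (28, 31)
step 6: apply (+5, +2) → (33, 33)
step 7: apply (+3, +5) → (36, 38)

(36, 38)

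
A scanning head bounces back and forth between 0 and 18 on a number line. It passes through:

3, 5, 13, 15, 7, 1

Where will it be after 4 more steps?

The value travels 8 per step and bounces off the walls at 0 and 18.
  step 6: 1 → 9
  step 7: 9 → 17
  step 8: 17 → 11
  step 9: 11 → 3

3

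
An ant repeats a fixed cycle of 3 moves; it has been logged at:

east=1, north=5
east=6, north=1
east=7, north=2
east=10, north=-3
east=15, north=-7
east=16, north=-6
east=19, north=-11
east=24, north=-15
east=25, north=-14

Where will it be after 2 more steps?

The moves between consecutive positions are (+5, -4), (+1, +1), (+3, -5), (+5, -4), (+1, +1), (+3, -5), (+5, -4), (+1, +1); they repeat the 3-cycle [(+5, -4), (+1, +1), (+3, -5)].
step 9: apply (+3, -5) → east=28, north=-19
step 10: apply (+5, -4) → east=33, north=-23

east=33, north=-23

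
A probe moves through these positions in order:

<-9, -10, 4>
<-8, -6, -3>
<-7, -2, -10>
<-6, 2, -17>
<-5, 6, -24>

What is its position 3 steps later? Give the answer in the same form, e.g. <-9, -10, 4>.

<-2, 18, -45>

The position changes by <+1, +4, -7> every step.
step 5: <-5, 6, -24> + <+1, +4, -7> → <-4, 10, -31>
step 6: <-4, 10, -31> + <+1, +4, -7> → <-3, 14, -38>
step 7: <-3, 14, -38> + <+1, +4, -7> → <-2, 18, -45>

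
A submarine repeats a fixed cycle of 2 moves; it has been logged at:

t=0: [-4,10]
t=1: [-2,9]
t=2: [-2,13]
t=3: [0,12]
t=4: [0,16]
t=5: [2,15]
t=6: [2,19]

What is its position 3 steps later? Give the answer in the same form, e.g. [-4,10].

Differencing gives [+2,-1], [+0,+4], [+2,-1], [+0,+4], [+2,-1], [+0,+4]. This is the pattern [+2,-1], [+0,+4] repeated.
step 7: apply [+2,-1] → [4,18]
step 8: apply [+0,+4] → [4,22]
step 9: apply [+2,-1] → [6,21]

[6,21]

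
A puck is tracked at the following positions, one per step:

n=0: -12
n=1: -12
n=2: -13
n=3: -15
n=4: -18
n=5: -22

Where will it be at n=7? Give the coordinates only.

-33

First differences are +0, -1, -2, -3, -4; their common second difference is -1 (constant acceleration).
step 6: -22 − 5 → -27
step 7: -27 − 6 → -33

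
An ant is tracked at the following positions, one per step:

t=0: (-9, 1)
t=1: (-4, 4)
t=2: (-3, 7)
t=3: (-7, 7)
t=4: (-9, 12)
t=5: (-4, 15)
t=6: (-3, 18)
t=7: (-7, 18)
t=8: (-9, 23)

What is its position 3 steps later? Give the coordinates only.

Step-to-step displacements: (+5, +3), (+1, +3), (-4, +0), (-2, +5), (+5, +3), (+1, +3), (-4, +0), (-2, +5) — a repeating cycle of length 4.
step 9: apply (+5, +3) → (-4, 26)
step 10: apply (+1, +3) → (-3, 29)
step 11: apply (-4, +0) → (-7, 29)

(-7, 29)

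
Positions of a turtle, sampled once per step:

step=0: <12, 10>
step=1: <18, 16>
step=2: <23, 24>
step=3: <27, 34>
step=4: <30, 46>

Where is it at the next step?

<32, 60>

Successive displacements: <+6, +6>, <+5, +8>, <+4, +10>, <+3, +12> — each changes by <-1, +2>.
step 5: <30, 46> + <+2, +14> → <32, 60>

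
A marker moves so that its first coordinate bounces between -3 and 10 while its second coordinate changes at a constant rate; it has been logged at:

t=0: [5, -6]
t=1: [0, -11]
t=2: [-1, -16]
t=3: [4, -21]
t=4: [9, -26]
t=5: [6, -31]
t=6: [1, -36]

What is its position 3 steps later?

[8, -51]

The first coordinate reflects between -3 and 10, moving 5 per step.
  step 7: 1 → -2
  step 8: -2 → 3
  step 9: 3 → 8
The second coordinate changes by -5 each step: at step 9 it is -51.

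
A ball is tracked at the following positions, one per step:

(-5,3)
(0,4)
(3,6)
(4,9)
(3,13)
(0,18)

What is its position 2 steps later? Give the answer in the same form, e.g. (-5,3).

Successive displacements: (+5,+1), (+3,+2), (+1,+3), (-1,+4), (-3,+5) — each changes by (-2,+1).
step 6: (0,18) + (-5,+6) → (-5,24)
step 7: (-5,24) + (-7,+7) → (-12,31)

(-12,31)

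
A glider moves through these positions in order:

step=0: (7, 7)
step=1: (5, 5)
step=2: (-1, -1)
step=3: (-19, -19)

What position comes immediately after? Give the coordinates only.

Consecutive displacements (-2, -2), (-6, -6), (-18, -18) scale by a factor of 3 each step.
step 4: (-19, -19) + (-54, -54) → (-73, -73)

(-73, -73)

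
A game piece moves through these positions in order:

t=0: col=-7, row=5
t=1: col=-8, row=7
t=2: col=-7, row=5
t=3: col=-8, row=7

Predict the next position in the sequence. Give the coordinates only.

Step-to-step displacements: (-1,+2), (+1,-2), (-1,+2); each is -1× the previous.
step 4: col=-8, row=7 + (+1,-2) → col=-7, row=5

col=-7, row=5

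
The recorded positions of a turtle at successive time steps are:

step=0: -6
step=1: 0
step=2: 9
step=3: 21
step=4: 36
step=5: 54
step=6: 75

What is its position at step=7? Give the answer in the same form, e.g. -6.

Successive displacements: +6, +9, +12, +15, +18, +21 — each changes by +3.
step 7: 75 + 24 → 99

99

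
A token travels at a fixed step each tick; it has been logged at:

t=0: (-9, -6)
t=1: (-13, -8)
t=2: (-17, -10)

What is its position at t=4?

Constant displacement of (-4, -2) per step.
step 3: (-17, -10) + (-4, -2) → (-21, -12)
step 4: (-21, -12) + (-4, -2) → (-25, -14)

(-25, -14)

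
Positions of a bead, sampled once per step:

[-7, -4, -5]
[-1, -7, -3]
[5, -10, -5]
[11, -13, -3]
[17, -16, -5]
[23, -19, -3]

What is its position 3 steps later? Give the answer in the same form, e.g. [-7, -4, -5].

[41, -28, -5]

First: linear, +6 per step → 41 at step 8.
Second: linear, -3 per step → -28 at step 8.
Third: cycles through -5, -3 every 2 steps. Step 8 lands at position 0 of the cycle → -5.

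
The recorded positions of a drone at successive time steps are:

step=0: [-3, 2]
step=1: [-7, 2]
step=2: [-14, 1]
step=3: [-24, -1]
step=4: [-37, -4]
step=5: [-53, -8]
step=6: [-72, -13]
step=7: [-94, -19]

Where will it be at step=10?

[-178, -43]

Successive displacements: [-4, +0], [-7, -1], [-10, -2], [-13, -3], [-16, -4], [-19, -5], [-22, -6] — each changes by [-3, -1].
step 8: [-94, -19] + [-25, -7] → [-119, -26]
step 9: [-119, -26] + [-28, -8] → [-147, -34]
step 10: [-147, -34] + [-31, -9] → [-178, -43]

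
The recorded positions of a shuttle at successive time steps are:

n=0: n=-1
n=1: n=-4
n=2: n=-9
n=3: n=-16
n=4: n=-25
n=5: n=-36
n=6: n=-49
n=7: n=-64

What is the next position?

Taking differences between consecutive positions: -3, -5, -7, -9, -11, -13, -15. These grow by -2 each step.
step 8: -64 − 17 → n=-81

n=-81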